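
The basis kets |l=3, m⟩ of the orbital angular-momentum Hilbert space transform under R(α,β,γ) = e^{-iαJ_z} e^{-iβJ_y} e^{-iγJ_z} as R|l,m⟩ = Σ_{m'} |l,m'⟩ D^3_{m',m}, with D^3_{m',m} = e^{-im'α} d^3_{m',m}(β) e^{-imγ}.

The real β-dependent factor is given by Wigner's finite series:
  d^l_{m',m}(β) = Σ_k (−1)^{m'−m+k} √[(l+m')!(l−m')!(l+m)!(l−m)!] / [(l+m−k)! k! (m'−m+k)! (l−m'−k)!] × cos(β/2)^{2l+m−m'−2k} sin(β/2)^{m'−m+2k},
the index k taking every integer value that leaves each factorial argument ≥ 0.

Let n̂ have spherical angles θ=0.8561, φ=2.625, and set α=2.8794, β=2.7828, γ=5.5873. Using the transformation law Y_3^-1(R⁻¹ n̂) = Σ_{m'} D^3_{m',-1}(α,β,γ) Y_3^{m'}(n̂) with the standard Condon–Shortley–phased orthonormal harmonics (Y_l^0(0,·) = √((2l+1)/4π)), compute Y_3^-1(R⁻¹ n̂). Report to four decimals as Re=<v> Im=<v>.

Re=0.0680 Im=-0.0859

Need the full column D^3_{m',-1} for m'=−3..3 at α=2.8794, β=2.7828, γ=5.5873.
cos(β/2)=0.178436, sin(β/2)=0.983952
d^3_{-3,-1}: single k=2 term ⇒ +0.003801;  D = -0.000335+0.003786i
d^3_{-2,-1}: k∈[1..2] ⇒ +0.000563 -0.034229 = -0.033666;  D = -0.011561+0.031619i
d^3_{-1,-1}: k∈[0..2] ⇒ +0.000032 -0.007852 +0.179064 = +0.171245;  D = -0.098482+0.140093i
d^3_{0,-1}: k∈[0..2] ⇒ -0.000617 +0.056244 -0.570087 = -0.514459;  D = -0.394840+0.329802i
d^3_{1,-1}: k∈[0..2] ⇒ +0.005889 -0.238753 +0.907491 = +0.674627;  D = -0.612170+0.283495i
d^3_{2,-1}: k∈[0..1] ⇒ -0.034229 +0.520415 = +0.486186;  D = +0.479054-0.082973i
d^3_{3,-1}: single k=0 term ⇒ +0.115586;  D = -0.115111-0.010468i
Y_3^{m'}(θ=0.8561,φ=2.625) and Σ D·Y over m':
  (-0.0003+0.0038i)·(-0.0038-0.1797i)  (-0.0116+0.0316i)·(+0.1957+0.3282i)  (-0.0985+0.1401i)·(-0.2436-0.1384i)  (-0.3948+0.3298i)·(-0.2085+0.0000i)  (-0.6122+0.2835i)·(+0.2436-0.1384i)  (+0.4791-0.0830i)·(+0.1957-0.3282i)  (-0.1151-0.0105i)·(+0.0038-0.1797i)
Y_3^-1(R⁻¹ n̂) = +0.068022-0.085860i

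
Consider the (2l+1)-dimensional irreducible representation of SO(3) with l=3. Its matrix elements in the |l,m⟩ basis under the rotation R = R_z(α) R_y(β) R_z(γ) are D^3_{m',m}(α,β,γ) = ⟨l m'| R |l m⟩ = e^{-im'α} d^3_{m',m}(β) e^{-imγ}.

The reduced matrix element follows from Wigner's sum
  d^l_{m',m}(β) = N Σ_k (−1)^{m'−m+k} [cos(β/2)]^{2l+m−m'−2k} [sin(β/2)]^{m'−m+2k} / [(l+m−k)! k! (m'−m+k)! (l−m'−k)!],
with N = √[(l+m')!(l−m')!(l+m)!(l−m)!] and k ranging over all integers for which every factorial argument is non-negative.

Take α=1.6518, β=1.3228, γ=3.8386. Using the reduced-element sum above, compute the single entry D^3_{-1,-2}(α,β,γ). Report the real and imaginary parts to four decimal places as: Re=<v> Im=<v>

Re=-0.1252 Im=0.0120

First d^3_{-1,-2}(β=1.3228), then the phase factors e^{-i(-1)α} and e^{-i(-2)γ}:
With c≡cos(β/2)=0.789133 and s≡sin(β/2)=0.614222, N=[2·24·1·120]^{1/2}=75.894664
Admissible k: 0..1 (factorial args all ≥0)
  k=0: (−1)^1·75.8947/(24)·0.7891^5·0.6142^1 = -0.594397
  k=1: (−1)^2·75.8947/(12)·0.7891^3·0.6142^3 = +0.720207
d^3_{-1,-2}(1.3228) = -0.594397 +0.720207 = +0.125810
Phases: e^{-i·(-1)·1.6518}=-0.080915+0.996721i, e^{-i·(-2)·3.8386}=+0.175862+0.984415i ⇒ D=-0.125233+0.012031i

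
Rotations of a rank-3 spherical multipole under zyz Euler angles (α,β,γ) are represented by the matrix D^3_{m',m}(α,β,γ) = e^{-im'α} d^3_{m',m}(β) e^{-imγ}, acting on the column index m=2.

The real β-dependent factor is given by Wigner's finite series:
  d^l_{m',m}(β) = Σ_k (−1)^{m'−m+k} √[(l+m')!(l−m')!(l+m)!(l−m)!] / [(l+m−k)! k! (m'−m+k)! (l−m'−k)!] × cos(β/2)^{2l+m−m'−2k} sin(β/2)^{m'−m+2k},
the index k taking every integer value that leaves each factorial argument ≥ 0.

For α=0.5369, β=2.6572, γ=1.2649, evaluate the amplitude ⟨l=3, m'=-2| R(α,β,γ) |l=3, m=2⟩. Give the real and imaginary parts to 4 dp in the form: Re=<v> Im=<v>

Re=-0.0666 Im=0.5779

D^3_{-2,2}(0.5369,2.6572,1.2649) = e^{-i·-2·0.5369}·d^3_{-2,2}(2.6572)·e^{-i·2·1.2649}. Compute d first:
With c≡cos(β/2)=0.239835 and s≡sin(β/2)=0.970814, N=[1·120·120·1]^{1/2}=120.000000
Admissible k: 4..5 (factorial args all ≥0)
  k=4: (−1)^0·120.0000/(24)·0.2398^2·0.9708^4 = +0.255470
  k=5: (−1)^1·120.0000/(120)·0.2398^0·0.9708^6 = -0.837173
d^3_{-2,2}(2.6572) = +0.255470 -0.837173 = -0.581703
Phases: e^{-i·(-2)·0.5369}=+0.476787+0.879019i, e^{-i·(2)·1.2649}=-0.818620-0.574336i ⇒ D=-0.066631+0.577874i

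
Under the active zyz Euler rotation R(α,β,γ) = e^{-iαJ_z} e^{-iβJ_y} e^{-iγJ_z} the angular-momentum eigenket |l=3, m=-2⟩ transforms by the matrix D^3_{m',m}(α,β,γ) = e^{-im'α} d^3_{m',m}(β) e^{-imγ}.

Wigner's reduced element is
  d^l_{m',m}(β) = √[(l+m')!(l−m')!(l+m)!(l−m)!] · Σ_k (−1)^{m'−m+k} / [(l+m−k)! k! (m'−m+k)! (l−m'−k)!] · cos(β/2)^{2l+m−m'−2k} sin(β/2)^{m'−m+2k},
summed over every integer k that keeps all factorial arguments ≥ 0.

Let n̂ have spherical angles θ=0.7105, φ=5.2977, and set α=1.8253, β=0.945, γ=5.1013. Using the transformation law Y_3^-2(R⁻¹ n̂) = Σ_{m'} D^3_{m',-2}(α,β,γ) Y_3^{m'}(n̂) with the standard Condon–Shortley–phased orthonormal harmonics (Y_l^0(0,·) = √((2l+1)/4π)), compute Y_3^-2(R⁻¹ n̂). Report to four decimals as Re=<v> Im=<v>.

Need the full column D^3_{m',-2} for m'=−3..3 at α=1.8253, β=0.945, γ=5.1013.
cos(β/2)=0.890433, sin(β/2)=0.455114
d^3_{-3,-2}: single k=1 term ⇒ +0.624026;  D = -0.623755+0.018383i
d^3_{-2,-2}: k∈[0..1] ⇒ +0.498435 -0.651052 = -0.152617;  D = -0.042758-0.146505i
d^3_{-1,-2}: k∈[0..1] ⇒ -0.805614 +0.420915 = -0.384699;  D = -0.330262+0.197283i
d^3_{0,-2}: k∈[0..1] ⇒ +0.713192 -0.186313 = +0.526878;  D = -0.375371-0.369726i
d^3_{1,-2}: k∈[0..1] ⇒ -0.420915 +0.054980 = -0.365935;  D = +0.182879-0.316960i
d^3_{2,-2}: k∈[0..1] ⇒ +0.170080 -0.008886 = +0.161194;  D = +0.155404+0.042811i
d^3_{3,-2}: single k=0 term ⇒ -0.042587;  D = -0.000609+0.042583i
Y_3^{m'}(θ=0.7105,φ=5.2977) and Σ D·Y over m':
  (-0.6238+0.0184i)·(-0.1138+0.0213i)  (-0.0428-0.1465i)·(-0.1284+0.3035i)  (-0.3303+0.1973i)·(+0.2181+0.3291i)  (-0.3754-0.3697i)·(-0.0359+0.0000i)  (+0.1829-0.3170i)·(-0.2181+0.3291i)  (+0.1554+0.0428i)·(-0.1284-0.3035i)  (-0.0006+0.0426i)·(+0.1138+0.0213i)
Y_3^-2(R⁻¹ n̂) = +0.053532+0.019554i

Re=0.0535 Im=0.0196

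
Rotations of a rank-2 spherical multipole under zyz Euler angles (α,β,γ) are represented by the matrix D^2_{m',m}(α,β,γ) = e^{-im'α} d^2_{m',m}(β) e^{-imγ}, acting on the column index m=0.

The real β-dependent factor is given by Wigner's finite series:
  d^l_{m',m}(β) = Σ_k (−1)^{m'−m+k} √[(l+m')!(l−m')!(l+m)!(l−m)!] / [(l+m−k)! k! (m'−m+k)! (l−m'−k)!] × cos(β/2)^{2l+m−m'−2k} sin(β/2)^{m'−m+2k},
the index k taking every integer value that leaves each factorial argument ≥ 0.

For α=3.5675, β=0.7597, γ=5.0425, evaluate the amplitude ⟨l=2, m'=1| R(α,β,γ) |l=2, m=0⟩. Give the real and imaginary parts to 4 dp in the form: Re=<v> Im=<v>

First d^2_{1,0}(β=0.7597), then the phase factors e^{-i(1)α} and e^{-i(0)γ}:
With c≡cos(β/2)=0.928720 and s≡sin(β/2)=0.370781, N=[6·1·2·2]^{1/2}=4.898979
Admissible k: 0..1 (factorial args all ≥0)
  k=0: (−1)^1·4.8990/(2)·0.9287^3·0.3708^1 = -0.727525
  k=1: (−1)^2·4.8990/(2)·0.9287^1·0.3708^3 = +0.115961
d^2_{1,0}(0.7597) = -0.727525 +0.115961 = -0.611564
Phases: e^{-i·(1)·3.5675}=-0.910664+0.413147i, e^{-i·(0)·5.0425}=+1.000000+0.000000i ⇒ D=+0.556929-0.252666i

Re=0.5569 Im=-0.2527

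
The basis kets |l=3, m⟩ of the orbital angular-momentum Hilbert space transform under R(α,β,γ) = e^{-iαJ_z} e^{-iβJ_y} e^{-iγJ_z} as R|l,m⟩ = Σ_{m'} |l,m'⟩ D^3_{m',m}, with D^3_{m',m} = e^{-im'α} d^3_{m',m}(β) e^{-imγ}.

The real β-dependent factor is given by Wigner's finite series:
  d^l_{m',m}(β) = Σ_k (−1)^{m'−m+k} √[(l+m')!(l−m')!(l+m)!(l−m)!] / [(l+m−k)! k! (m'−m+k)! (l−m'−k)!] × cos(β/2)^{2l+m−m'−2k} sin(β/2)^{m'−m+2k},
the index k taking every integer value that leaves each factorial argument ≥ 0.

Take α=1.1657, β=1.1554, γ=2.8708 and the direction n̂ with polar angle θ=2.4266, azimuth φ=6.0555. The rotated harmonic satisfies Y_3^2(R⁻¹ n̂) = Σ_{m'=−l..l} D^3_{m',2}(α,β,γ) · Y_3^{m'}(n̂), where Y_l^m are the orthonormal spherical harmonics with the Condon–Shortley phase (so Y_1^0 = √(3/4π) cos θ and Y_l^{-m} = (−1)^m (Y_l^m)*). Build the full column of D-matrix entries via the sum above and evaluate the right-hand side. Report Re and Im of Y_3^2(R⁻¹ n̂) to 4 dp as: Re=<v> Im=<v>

Re=-0.1219 Im=0.1524

Need the full column D^3_{m',2} for m'=−3..3 at α=1.1657, β=1.1554, γ=2.8708.
cos(β/2)=0.837721, sin(β/2)=0.546099
d^3_{-3,2}: single k=5 term ⇒ +0.099662;  D = -0.062178-0.077888i
d^3_{-2,2}: k∈[4..5] ⇒ +0.312071 -0.026523 = +0.285547;  D = -0.275308+0.075781i
d^3_{-1,2}: k∈[3..4] ⇒ +0.605538 -0.128663 = +0.476875;  D = -0.064886+0.472439i
d^3_{0,2}: k∈[2..3] ⇒ +0.804452 -0.341856 = +0.462596;  D = +0.396395+0.238466i
d^3_{1,2}: k∈[1..2] ⇒ +0.712472 -0.605538 = +0.106934;  D = +0.086775-0.062490i
d^3_{2,2}: k∈[0..1] ⇒ +0.345618 -0.734361 = -0.388743;  D = +0.084463+0.379457i
d^3_{3,2}: single k=0 term ⇒ -0.551878;  D = +0.542352+0.102101i
Y_3^{m'}(θ=2.4266,φ=6.0555) and Σ D·Y over m':
  (-0.0622-0.0779i)·(+0.0912+0.0742i)  (-0.2753+0.0758i)·(-0.2979-0.1459i)  (-0.0649+0.4724i)·(+0.3820+0.0885i)  (+0.3964+0.2385i)·(+0.0420+0.0000i)  (+0.0868-0.0625i)·(-0.3820+0.0885i)  (+0.0845+0.3795i)·(-0.2979+0.1459i)  (+0.5424+0.1021i)·(-0.0912+0.0742i)
Y_3^2(R⁻¹ n̂) = -0.121947+0.152412i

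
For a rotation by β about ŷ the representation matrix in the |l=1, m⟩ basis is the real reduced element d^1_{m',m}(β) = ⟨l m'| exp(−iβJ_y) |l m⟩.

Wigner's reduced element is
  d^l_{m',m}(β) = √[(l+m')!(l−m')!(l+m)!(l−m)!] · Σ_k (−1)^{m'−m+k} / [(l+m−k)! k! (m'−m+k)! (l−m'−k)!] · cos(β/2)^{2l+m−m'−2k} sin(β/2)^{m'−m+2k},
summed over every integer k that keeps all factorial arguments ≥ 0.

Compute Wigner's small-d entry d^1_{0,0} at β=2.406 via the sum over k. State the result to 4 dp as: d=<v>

d^1_{0,0}(β=2.406) via Wigner's sum:
Half-angle: c=0.359560, s=0.933122. N=√(1·1·1·1)=1.000000
The bounds max(0,m−m')=0 and min(l+m,l−m')=1 give 2 terms
  k=0: (−1)^0·1.0000/(1)·0.3596^2·0.9331^0 = +0.129283
  k=1: (−1)^1·1.0000/(1)·0.3596^0·0.9331^2 = -0.870717
d^1_{0,0}(2.406) = +0.129283 -0.870717 = -0.741433

d=-0.7414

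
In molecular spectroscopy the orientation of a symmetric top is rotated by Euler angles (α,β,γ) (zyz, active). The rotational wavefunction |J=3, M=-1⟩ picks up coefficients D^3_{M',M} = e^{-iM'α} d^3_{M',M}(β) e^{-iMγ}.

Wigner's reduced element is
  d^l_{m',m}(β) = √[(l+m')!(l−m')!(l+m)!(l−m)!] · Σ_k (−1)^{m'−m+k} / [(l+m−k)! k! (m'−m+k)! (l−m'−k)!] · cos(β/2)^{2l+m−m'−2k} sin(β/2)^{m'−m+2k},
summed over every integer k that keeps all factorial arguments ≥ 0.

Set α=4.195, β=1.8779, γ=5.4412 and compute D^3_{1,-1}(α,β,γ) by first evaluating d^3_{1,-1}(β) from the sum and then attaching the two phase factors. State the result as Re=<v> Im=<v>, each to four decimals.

First d^3_{1,-1}(β=1.8779), then the phase factors e^{-i(1)α} and e^{-i(-1)γ}:
c=cos(1.8779/2)=0.590636, s=sin(1.8779/2)=0.806938; N=√[24·2·2·24]=48.000000
k: max(0,(-1)−(1))=0 … min(3+(-1),3−(1))=2
  k=0: (−1)^2·48.0000/(8)·0.5906^4·0.8069^2 = +0.475456
  k=1: (−1)^3·48.0000/(6)·0.5906^2·0.8069^4 = -1.183289
  k=2: (−1)^4·48.0000/(48)·0.5906^0·0.8069^6 = +0.276085
d^3_{1,-1}(1.8779) = +0.475456 -1.183289 +0.276085 = -0.431748
D = (-0.494613+0.869114i)·(-0.431748)·(+0.665983-0.745967i) = -0.137696-0.409202i

Re=-0.1377 Im=-0.4092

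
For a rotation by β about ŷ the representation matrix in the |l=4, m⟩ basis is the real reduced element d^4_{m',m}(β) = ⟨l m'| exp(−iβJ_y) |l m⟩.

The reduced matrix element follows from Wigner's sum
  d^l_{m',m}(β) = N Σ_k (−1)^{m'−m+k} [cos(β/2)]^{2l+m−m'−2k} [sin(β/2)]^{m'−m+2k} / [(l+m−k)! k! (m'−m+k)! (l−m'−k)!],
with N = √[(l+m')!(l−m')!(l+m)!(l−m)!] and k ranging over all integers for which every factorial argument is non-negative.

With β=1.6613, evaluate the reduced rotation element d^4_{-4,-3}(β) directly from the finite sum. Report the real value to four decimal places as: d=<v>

d=0.1325

d^4_{-4,-3}(β=1.6613) via Wigner's sum:
With c≡cos(β/2)=0.674396 and s≡sin(β/2)=0.738370, N=[1·40320·1·5040]^{1/2}=14255.272709
k∈{1} keeps every argument non-negative
  k=1: (−1)^0·14255.2727/(5040)·0.6744^7·0.7384^1 = +0.132502
d^4_{-4,-3}(1.6613) = +0.132502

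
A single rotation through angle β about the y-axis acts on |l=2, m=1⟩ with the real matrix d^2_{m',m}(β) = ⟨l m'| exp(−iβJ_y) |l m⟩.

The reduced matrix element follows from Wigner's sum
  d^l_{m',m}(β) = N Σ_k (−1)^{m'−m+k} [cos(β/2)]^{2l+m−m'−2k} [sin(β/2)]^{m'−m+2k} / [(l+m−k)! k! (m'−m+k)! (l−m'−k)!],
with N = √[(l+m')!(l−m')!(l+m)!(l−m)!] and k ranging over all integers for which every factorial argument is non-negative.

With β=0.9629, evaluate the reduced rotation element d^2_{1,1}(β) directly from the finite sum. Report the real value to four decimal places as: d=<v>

d=0.1118

d^2_{1,1}(β=0.9629) via Wigner's sum:
c=cos(0.9629/2)=0.886324, s=sin(0.9629/2)=0.463065; N=√[6·1·6·1]=6.000000
k∈{0,1} keeps every argument non-negative
  k=0: (−1)^0·6.0000/(6)·0.8863^4·0.4631^0 = +0.617122
  k=1: (−1)^1·6.0000/(2)·0.8863^2·0.4631^2 = -0.505348
d^2_{1,1}(0.9629) = +0.617122 -0.505348 = +0.111774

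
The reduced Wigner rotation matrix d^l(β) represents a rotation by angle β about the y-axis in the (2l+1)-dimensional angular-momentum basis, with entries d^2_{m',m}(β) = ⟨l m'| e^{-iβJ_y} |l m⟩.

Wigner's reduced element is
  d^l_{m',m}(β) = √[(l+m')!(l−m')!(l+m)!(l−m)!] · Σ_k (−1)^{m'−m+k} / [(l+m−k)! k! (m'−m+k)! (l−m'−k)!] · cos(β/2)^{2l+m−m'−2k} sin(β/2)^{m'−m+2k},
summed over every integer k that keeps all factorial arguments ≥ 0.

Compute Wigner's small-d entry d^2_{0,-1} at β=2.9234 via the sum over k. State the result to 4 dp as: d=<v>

d=0.2588

d^2_{0,-1}(β=2.9234) via Wigner's sum:
c=cos(2.9234/2)=0.108880, s=sin(2.9234/2)=0.994055; N=√[2·2·1·6]=4.898979
k∈{0,1} keeps every argument non-negative
  k=0: (−1)^1·4.8990/(2)·0.1089^3·0.9941^1 = -0.003143
  k=1: (−1)^2·4.8990/(2)·0.1089^1·0.9941^3 = +0.261972
d^2_{0,-1}(2.9234) = -0.003143 +0.261972 = +0.258829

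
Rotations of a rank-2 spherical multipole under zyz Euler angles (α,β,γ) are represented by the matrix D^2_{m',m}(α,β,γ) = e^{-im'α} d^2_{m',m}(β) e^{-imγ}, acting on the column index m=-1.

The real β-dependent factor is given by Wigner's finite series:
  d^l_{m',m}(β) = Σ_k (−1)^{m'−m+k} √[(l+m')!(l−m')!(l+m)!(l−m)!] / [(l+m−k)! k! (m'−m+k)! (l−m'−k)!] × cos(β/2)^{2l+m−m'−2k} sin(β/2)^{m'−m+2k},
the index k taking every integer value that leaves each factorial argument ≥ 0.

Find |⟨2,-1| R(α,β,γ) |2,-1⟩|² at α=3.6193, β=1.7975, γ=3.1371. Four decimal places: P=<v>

D^2_{-1,-1}(3.6193,1.7975,3.1371) = e^{-i·-1·3.6193}·d^2_{-1,-1}(1.7975)·e^{-i·-1·3.1371}. Compute d first:
Half-angle: c=0.622589, s=0.782549. N=√(1·6·1·6)=6.000000
k: max(0,(-1)−(-1))=0 … min(2+(-1),2−(-1))=1
  k=0: (−1)^0·6.0000/(6)·0.6226^4·0.7825^0 = +0.150247
  k=1: (−1)^1·6.0000/(2)·0.6226^2·0.7825^2 = -0.712110
d^2_{-1,-1}(1.7975) = +0.150247 -0.712110 = -0.561863
|D^2_{-1,-1}|² = |d^2_{-1,-1}(β)|² = (-0.561863)² = 0.315690 (the z-rotation phases have unit modulus)

P=0.3157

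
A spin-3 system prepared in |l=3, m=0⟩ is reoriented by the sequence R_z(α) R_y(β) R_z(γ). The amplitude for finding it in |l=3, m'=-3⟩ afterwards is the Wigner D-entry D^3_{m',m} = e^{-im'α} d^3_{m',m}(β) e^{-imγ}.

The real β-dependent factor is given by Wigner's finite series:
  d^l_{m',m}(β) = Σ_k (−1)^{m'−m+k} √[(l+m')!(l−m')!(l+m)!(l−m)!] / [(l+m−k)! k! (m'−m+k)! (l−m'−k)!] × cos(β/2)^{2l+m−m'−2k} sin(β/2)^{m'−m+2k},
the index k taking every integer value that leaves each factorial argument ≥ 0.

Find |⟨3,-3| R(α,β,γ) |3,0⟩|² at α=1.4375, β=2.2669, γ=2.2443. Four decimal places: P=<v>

P=0.0638

First d^3_{-3,0}(β=2.2669), then the phase factors e^{-i(-3)α} and e^{-i(0)γ}:
With c≡cos(β/2)=0.423537 and s≡sin(β/2)=0.905879, N=[1·720·6·6]^{1/2}=160.996894
k: max(0,(0)−(-3))=3 … min(3+(0),3−(-3))=3
  k=3: (−1)^0·160.9969/(36)·0.4235^3·0.9059^3 = +0.252580
d^3_{-3,0}(2.2669) = +0.252580
|D^3_{-3,0}|² = |d^3_{-3,0}(β)|² = (+0.252580)² = 0.063797 (the z-rotation phases have unit modulus)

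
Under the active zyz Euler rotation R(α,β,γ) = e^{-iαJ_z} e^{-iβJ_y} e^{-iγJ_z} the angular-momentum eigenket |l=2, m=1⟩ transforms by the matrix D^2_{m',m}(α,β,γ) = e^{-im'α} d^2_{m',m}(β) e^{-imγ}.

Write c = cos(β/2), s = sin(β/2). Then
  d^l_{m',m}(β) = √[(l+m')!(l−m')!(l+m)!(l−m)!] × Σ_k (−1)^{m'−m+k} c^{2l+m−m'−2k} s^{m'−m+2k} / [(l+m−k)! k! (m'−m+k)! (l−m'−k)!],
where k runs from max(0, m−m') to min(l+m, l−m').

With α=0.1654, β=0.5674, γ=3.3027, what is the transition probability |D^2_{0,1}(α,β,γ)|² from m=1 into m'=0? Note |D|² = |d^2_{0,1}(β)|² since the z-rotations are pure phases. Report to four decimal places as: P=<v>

P=0.3081

First d^2_{0,1}(β=0.5674), then the phase factors e^{-i(0)α} and e^{-i(1)γ}:
Half-angle: c=0.960026, s=0.279910. N=√(2·2·6·1)=4.898979
k∈{1,2} keeps every argument non-negative
  k=1: (−1)^0·4.8990/(2)·0.9600^3·0.2799^1 = +0.606657
  k=2: (−1)^1·4.8990/(2)·0.9600^1·0.2799^3 = -0.051572
d^2_{0,1}(0.5674) = +0.606657 -0.051572 = +0.555085
|D^2_{0,1}|² = |d^2_{0,1}(β)|² = (+0.555085)² = 0.308119 (the z-rotation phases have unit modulus)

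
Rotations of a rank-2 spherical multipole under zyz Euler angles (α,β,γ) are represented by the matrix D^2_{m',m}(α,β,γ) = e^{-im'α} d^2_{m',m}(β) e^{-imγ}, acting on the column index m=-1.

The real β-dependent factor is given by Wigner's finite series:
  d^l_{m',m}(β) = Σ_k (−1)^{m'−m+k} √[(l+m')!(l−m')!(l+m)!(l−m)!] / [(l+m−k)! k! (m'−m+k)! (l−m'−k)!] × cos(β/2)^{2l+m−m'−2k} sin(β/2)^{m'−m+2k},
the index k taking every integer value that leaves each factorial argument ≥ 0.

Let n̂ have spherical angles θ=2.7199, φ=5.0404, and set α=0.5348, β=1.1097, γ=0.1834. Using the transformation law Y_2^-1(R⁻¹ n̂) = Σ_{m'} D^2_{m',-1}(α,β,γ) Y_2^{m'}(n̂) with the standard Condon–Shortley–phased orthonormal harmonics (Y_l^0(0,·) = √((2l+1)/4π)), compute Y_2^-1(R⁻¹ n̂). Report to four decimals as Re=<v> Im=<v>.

Re=-0.2578 Im=-0.1993

Need the full column D^2_{m',-1} for m'=−2..2 at α=0.5348, β=1.1097, γ=0.1834.
cos(β/2)=0.849979, sin(β/2)=0.526816
d^2_{-2,-1}: single k=1 term ⇒ +0.647015;  D = +0.202175+0.614616i
d^2_{-1,-1}: k∈[0..1] ⇒ +0.521956 -0.601528 = -0.079572;  D = -0.059917-0.052361i
d^2_{0,-1}: k∈[0..1] ⇒ -0.792428 +0.304411 = -0.488017;  D = -0.479832-0.089001i
d^2_{1,-1}: k∈[0..1] ⇒ +0.601528 -0.077026 = +0.524502;  D = +0.492451-0.180540i
d^2_{2,-1}: single k=0 term ⇒ -0.248551;  D = -0.157174+0.192546i
Y_2^{m'}(θ=2.7199,φ=5.0404) and Σ D·Y over m':
  (+0.2022+0.6146i)·(-0.0513+0.0395i)  (-0.0599-0.0524i)·(-0.0929-0.2731i)  (-0.4798-0.0890i)·(+0.4723+0.0000i)  (+0.4925-0.1805i)·(+0.0929-0.2731i)  (-0.1572+0.1925i)·(-0.0513-0.0395i)
Y_2^-1(R⁻¹ n̂) = -0.257849-0.199289i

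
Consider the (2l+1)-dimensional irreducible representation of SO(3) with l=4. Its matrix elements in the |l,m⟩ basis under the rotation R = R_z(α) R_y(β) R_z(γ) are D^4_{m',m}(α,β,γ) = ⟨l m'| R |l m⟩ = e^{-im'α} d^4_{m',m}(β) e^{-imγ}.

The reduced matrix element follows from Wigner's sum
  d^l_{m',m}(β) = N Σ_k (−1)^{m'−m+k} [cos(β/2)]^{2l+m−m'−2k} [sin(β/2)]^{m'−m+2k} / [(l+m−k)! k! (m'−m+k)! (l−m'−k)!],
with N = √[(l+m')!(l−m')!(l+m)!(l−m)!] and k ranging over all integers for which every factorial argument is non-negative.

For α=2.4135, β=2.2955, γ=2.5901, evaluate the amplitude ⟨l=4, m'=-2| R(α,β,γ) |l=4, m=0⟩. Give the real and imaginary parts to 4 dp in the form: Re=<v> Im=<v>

First d^4_{-2,0}(β=2.2955), then the phase factors e^{-i(-2)α} and e^{-i(0)γ}:
With c≡cos(β/2)=0.410540 and s≡sin(β/2)=0.911843, N=[2·720·24·24]^{1/2}=910.735966
k: max(0,(0)−(-2))=2 … min(4+(0),4−(-2))=4
  k=2: (−1)^0·910.7360/(96)·0.4105^6·0.9118^2 = +0.037765
  k=3: (−1)^1·910.7360/(36)·0.4105^4·0.9118^4 = -0.496812
  k=4: (−1)^2·910.7360/(96)·0.4105^2·0.9118^6 = +0.919076
d^4_{-2,0}(2.2955) = +0.037765 -0.496812 +0.919076 = +0.460030
D = (+0.114360-0.993439i)·(+0.460030)·(+1.000000+0.000000i) = +0.052609-0.457012i

Re=0.0526 Im=-0.4570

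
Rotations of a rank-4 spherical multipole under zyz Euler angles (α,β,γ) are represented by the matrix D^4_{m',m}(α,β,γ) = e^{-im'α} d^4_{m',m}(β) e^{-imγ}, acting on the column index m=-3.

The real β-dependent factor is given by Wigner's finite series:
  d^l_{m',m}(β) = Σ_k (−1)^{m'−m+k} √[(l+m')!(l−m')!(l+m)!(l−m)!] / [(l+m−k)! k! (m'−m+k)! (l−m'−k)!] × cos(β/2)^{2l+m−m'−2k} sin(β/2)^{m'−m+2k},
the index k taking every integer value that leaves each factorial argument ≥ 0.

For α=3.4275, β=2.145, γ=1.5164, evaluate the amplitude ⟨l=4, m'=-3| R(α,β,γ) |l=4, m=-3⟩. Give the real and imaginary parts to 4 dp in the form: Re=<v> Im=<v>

First d^4_{-3,-3}(β=2.145), then the phase factors e^{-i(-3)α} and e^{-i(-3)γ}:
Half-angle: c=0.477930, s=0.878398. N=√(1·5040·1·5040)=5040.000000
k∈{0,1} keeps every argument non-negative
  k=0: (−1)^0·5040.0000/(5040)·0.4779^8·0.8784^0 = +0.002722
  k=1: (−1)^1·5040.0000/(720)·0.4779^6·0.8784^2 = -0.064367
d^4_{-3,-3}(2.145) = +0.002722 -0.064367 = -0.061645
Phases: e^{-i·(-3)·3.4275}=-0.654162-0.756354i, e^{-i·(-3)·1.5164}=-0.162466-0.986714i ⇒ D=+0.039455-0.047365i

Re=0.0395 Im=-0.0474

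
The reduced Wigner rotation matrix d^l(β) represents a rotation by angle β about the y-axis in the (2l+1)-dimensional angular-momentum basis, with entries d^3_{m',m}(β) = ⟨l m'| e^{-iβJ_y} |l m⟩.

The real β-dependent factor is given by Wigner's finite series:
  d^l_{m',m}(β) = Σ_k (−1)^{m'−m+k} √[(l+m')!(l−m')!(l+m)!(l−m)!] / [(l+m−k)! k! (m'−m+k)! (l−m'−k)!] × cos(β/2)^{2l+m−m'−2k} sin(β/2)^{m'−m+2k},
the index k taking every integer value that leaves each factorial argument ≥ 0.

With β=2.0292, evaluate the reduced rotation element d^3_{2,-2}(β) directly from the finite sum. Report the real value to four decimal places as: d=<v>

d^3_{2,-2}(β=2.0292) via Wigner's sum:
Half-angle: c=0.527960, s=0.849269. N=√(120·1·1·120)=120.000000
k∈{0,1} keeps every argument non-negative
  k=0: (−1)^4·120.0000/(24)·0.5280^2·0.8493^4 = +0.725026
  k=1: (−1)^5·120.0000/(120)·0.5280^0·0.8493^6 = -0.375209
d^3_{2,-2}(2.0292) = +0.725026 -0.375209 = +0.349817

d=0.3498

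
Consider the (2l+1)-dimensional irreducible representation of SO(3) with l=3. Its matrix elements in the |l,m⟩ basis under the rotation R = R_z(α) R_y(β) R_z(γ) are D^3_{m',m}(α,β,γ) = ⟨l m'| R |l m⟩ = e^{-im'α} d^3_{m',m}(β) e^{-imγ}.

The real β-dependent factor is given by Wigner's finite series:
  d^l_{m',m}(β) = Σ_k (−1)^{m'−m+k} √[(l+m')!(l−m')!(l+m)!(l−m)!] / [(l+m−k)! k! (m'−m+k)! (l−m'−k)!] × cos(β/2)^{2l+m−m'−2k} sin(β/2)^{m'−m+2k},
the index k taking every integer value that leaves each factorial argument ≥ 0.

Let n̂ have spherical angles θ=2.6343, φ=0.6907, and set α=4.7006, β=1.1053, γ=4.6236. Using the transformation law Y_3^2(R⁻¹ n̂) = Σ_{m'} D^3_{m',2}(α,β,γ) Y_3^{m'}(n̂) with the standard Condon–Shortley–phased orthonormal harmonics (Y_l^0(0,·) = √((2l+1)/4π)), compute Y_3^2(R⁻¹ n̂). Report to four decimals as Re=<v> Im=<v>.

Need the full column D^3_{m',2} for m'=−3..3 at α=4.7006, β=1.1053, γ=4.6236.
cos(β/2)=0.851136, sin(β/2)=0.524945
d^3_{-3,2}: single k=5 term ⇒ +0.083108;  D = +0.011779-0.082269i
d^3_{-2,2}: k∈[4..5] ⇒ +0.275057 -0.020926 = +0.254131;  D = +0.251123+0.038982i
d^3_{-1,2}: k∈[3..4] ⇒ +0.564115 -0.107292 = +0.456824;  D = -0.075390+0.450560i
d^3_{0,2}: k∈[2..3] ⇒ +0.792108 -0.301309 = +0.490798;  D = -0.483080-0.086698i
d^3_{1,2}: k∈[1..2] ⇒ +0.741497 -0.564115 = +0.177382;  D = +0.033390-0.174211i
d^3_{2,2}: k∈[0..1] ⇒ +0.380185 -0.723092 = -0.342907;  D = -0.335993-0.068514i
d^3_{3,2}: single k=0 term ⇒ -0.574361;  D = +0.121385-0.561388i
Y_3^{m'}(θ=2.6343,φ=0.6907) and Σ D·Y over m':
  (+0.0118-0.0823i)·(-0.0230-0.0420i)  (+0.2511+0.0390i)·(-0.0397+0.2071i)  (-0.0754+0.4506i)·(+0.3413-0.2821i)  (-0.4831-0.0867i)·(-0.2674+0.0000i)  (+0.0334-0.1742i)·(-0.3413-0.2821i)  (-0.3360-0.0685i)·(-0.0397-0.2071i)  (+0.1214-0.5614i)·(+0.0230-0.0420i)
Y_3^2(R⁻¹ n̂) = +0.126650+0.354384i

Re=0.1266 Im=0.3544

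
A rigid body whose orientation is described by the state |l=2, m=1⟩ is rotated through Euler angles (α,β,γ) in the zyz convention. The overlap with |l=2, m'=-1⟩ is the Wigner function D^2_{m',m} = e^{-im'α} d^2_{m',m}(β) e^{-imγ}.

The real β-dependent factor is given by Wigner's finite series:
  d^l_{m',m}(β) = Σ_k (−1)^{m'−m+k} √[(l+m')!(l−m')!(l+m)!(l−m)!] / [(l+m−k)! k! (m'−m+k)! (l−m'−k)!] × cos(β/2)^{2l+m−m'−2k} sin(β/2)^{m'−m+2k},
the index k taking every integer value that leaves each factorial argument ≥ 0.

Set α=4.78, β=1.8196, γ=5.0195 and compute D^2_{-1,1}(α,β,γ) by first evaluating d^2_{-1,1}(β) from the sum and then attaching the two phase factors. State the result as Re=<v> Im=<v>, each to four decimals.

First d^2_{-1,1}(β=1.8196), then the phase factors e^{-i(-1)α} and e^{-i(1)γ}:
Half-angle: c=0.613904, s=0.789381. N=√(1·6·6·1)=6.000000
Admissible k: 2..3 (factorial args all ≥0)
  k=2: (−1)^0·6.0000/(2)·0.6139^2·0.7894^2 = +0.704523
  k=3: (−1)^1·6.0000/(6)·0.6139^0·0.7894^4 = -0.388281
d^2_{-1,1}(1.8196) = +0.704523 -0.388281 = +0.316241
D = (+0.067560-0.997715i)·(+0.316241)·(+0.302306+0.953211i) = +0.307215-0.075018i

Re=0.3072 Im=-0.0750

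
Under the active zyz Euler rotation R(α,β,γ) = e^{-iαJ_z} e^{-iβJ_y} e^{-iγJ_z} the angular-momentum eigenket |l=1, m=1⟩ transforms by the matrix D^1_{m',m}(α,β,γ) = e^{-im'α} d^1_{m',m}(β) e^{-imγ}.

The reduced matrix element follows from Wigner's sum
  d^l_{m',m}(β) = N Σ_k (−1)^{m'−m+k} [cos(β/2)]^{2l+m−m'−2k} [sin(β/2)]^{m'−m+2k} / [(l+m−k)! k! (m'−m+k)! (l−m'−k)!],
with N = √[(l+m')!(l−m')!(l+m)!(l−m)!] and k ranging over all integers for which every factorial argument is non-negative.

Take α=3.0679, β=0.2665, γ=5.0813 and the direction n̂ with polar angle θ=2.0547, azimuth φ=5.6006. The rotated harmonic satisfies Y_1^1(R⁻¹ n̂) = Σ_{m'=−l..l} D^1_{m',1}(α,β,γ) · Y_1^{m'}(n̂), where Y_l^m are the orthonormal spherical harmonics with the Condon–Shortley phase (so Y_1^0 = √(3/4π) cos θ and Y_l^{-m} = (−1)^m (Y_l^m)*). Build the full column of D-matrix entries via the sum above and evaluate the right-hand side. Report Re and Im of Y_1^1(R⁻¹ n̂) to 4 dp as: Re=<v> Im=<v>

Need the full column D^1_{m',1} for m'=−1..1 at α=3.0679, β=0.2665, γ=5.0813.
cos(β/2)=0.991135, sin(β/2)=0.132856
d^1_{-1,1}: single k=2 term ⇒ +0.017651;  D = -0.007560-0.015950i
d^1_{0,1}: single k=1 term ⇒ +0.186221;  D = +0.067151+0.173692i
d^1_{1,1}: single k=0 term ⇒ +0.982349;  D = -0.285813-0.939852i
Y_1^{m'}(θ=2.0547,φ=5.6006) and Σ D·Y over m':
  (-0.0076-0.0159i)·(+0.2373+0.1929i)  (+0.0672+0.1737i)·(-0.2273+0.0000i)  (-0.2858-0.9399i)·(-0.2373+0.1929i)
Y_1^1(R⁻¹ n̂) = +0.235155+0.123166i

Re=0.2352 Im=0.1232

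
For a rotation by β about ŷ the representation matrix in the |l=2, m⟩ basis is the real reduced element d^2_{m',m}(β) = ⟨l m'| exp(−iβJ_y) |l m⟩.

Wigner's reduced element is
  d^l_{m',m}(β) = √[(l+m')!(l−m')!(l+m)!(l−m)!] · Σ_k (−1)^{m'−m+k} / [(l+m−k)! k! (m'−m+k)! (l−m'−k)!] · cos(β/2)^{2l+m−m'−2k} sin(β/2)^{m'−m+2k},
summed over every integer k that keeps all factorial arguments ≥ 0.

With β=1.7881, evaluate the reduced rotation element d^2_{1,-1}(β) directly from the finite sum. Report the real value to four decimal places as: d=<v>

d^2_{1,-1}(β=1.7881) via Wigner's sum:
Half-angle: c=0.626260, s=0.779614. N=√(6·1·1·6)=6.000000
k∈{0,1} keeps every argument non-negative
  k=0: (−1)^2·6.0000/(2)·0.6263^2·0.7796^2 = +0.715138
  k=1: (−1)^3·6.0000/(6)·0.6263^0·0.7796^4 = -0.369419
d^2_{1,-1}(1.7881) = +0.715138 -0.369419 = +0.345719

d=0.3457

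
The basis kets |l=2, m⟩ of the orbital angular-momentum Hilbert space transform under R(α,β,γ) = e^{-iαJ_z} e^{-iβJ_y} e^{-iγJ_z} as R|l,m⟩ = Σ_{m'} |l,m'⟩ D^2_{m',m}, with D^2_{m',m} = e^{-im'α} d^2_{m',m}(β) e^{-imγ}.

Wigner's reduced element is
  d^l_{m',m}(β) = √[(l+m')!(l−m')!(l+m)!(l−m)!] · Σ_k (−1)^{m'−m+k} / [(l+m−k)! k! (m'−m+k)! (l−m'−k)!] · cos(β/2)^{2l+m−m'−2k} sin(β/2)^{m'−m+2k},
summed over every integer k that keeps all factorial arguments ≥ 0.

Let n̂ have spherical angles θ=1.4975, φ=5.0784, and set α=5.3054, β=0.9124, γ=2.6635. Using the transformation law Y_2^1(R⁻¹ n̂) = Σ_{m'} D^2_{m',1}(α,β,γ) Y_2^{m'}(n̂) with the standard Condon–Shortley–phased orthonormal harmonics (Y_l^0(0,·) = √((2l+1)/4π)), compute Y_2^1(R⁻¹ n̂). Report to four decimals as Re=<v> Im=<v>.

Re=0.3643 Im=0.0299

Need the full column D^2_{m',1} for m'=−2..2 at α=5.3054, β=0.9124, γ=2.6635.
cos(β/2)=0.897733, sin(β/2)=0.440540
d^2_{-2,1}: single k=3 term ⇒ +0.153509;  D = -0.014304+0.152841i
d^2_{-1,1}: k∈[2..3] ⇒ +0.469230 -0.037665 = +0.431565;  D = -0.378798+0.206787i
d^2_{0,1}: k∈[1..2] ⇒ +0.780733 -0.188009 = +0.592724;  D = -0.526264-0.272704i
d^2_{1,1}: k∈[0..1] ⇒ +0.649514 -0.469230 = +0.180284;  D = -0.020672-0.179095i
d^2_{2,1}: single k=0 term ⇒ -0.637466;  D = -0.484289+0.414520i
Y_2^{m'}(θ=1.4975,φ=5.0784) and Σ D·Y over m':
  (-0.0143+0.1528i)·(-0.2858+0.2568i)  (-0.3788+0.2068i)·(+0.0202+0.0527i)  (-0.5263-0.2727i)·(-0.3103+0.0000i)  (-0.0207-0.1791i)·(-0.0202+0.0527i)  (-0.4843+0.4145i)·(-0.2858-0.2568i)
Y_2^1(R⁻¹ n̂) = +0.364303+0.029919i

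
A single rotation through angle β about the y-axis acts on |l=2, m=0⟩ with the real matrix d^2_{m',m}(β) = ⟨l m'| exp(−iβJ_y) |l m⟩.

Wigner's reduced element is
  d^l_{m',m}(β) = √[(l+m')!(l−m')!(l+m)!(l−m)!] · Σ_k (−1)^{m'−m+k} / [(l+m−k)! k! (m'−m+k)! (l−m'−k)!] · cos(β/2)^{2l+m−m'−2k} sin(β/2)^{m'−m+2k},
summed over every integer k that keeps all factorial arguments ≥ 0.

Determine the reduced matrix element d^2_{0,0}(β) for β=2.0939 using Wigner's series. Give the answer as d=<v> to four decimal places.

d^2_{0,0}(β=2.0939) via Wigner's sum:
c=cos(2.0939/2)=0.500214, s=sin(2.0939/2)=0.865902; N=√[2·2·2·2]=4.000000
The bounds max(0,m−m')=0 and min(l+m,l−m')=2 give 3 terms
  k=0: (−1)^0·4.0000/(4)·0.5002^4·0.8659^0 = +0.062607
  k=1: (−1)^1·4.0000/(1)·0.5002^2·0.8659^2 = -0.750429
  k=2: (−1)^2·4.0000/(4)·0.5002^0·0.8659^4 = +0.562178
d^2_{0,0}(2.0939) = +0.062607 -0.750429 +0.562178 = -0.125643

d=-0.1256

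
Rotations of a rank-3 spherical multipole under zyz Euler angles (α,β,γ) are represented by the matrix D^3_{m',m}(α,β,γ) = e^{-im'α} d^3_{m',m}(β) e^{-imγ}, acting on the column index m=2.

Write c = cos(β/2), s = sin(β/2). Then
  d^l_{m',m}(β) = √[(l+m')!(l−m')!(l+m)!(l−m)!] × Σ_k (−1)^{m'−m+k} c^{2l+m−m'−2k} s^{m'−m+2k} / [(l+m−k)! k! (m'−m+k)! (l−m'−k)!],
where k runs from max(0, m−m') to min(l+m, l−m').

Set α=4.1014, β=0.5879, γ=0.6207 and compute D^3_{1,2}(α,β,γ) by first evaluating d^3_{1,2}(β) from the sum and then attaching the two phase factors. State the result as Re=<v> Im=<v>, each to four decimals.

First d^3_{1,2}(β=0.5879), then the phase factors e^{-i(1)α} and e^{-i(2)γ}:
c=cos(0.5879/2)=0.957107, s=sin(0.5879/2)=0.289735; N=√[24·2·120·1]=75.894664
k: max(0,(2)−(1))=1 … min(3+(2),3−(1))=2
  k=1: (−1)^0·75.8947/(24)·0.9571^5·0.2897^1 = +0.735874
  k=2: (−1)^1·75.8947/(12)·0.9571^3·0.2897^3 = -0.134870
d^3_{1,2}(0.5879) = +0.735874 -0.134870 = +0.601004
Attach z-rotation phases: D = e^{-i(1)(4.1014)}·(+0.601004)·e^{-i(2)(0.6207)} = +0.354278+0.485482i

Re=0.3543 Im=0.4855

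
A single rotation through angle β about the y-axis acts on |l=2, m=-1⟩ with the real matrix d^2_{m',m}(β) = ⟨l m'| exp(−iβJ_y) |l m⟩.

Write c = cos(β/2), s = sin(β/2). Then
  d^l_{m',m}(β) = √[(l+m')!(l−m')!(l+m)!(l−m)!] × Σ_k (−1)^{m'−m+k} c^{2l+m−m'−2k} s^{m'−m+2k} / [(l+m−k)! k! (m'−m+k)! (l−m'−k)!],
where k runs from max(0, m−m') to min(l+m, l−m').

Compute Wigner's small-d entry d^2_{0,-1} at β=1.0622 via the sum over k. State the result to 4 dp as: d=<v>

d^2_{0,-1}(β=1.0622) via Wigner's sum:
With c≡cos(β/2)=0.862250 and s≡sin(β/2)=0.506482, N=[2·2·1·6]^{1/2}=4.898979
k∈{0,1} keeps every argument non-negative
  k=0: (−1)^1·4.8990/(2)·0.8623^3·0.5065^1 = -0.795317
  k=1: (−1)^2·4.8990/(2)·0.8623^1·0.5065^3 = +0.274411
d^2_{0,-1}(1.0622) = -0.795317 +0.274411 = -0.520906

d=-0.5209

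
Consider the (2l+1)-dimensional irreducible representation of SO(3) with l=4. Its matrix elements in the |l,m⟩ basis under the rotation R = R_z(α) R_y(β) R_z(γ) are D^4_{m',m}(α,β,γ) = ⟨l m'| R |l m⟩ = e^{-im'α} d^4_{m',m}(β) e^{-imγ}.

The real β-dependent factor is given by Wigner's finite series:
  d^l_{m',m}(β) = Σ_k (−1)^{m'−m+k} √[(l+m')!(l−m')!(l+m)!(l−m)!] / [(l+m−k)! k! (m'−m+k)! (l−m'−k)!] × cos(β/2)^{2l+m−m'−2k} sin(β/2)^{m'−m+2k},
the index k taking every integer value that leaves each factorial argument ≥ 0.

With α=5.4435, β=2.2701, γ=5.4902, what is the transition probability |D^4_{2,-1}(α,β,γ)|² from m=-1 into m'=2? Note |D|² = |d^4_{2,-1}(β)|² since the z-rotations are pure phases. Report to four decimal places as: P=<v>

D^4_{2,-1}(5.4435,2.2701,5.4902) = e^{-i·2·5.4435}·d^4_{2,-1}(2.2701)·e^{-i·-1·5.4902}. Compute d first:
With c≡cos(β/2)=0.422087 and s≡sin(β/2)=0.906555, N=[720·2·6·120]^{1/2}=1018.233765
Admissible k: 0..2 (factorial args all ≥0)
  k=0: (−1)^3·1018.2338/(72)·0.4221^5·0.9066^3 = -0.141159
  k=1: (−1)^4·1018.2338/(48)·0.4221^3·0.9066^5 = +0.976751
  k=2: (−1)^5·1018.2338/(240)·0.4221^1·0.9066^7 = -0.901153
d^4_{2,-1}(2.2701) = -0.141159 +0.976751 -0.901153 = -0.065560
|D^4_{2,-1}|² = |d^4_{2,-1}(β)|² = (-0.065560)² = 0.004298 (the z-rotation phases have unit modulus)

P=0.0043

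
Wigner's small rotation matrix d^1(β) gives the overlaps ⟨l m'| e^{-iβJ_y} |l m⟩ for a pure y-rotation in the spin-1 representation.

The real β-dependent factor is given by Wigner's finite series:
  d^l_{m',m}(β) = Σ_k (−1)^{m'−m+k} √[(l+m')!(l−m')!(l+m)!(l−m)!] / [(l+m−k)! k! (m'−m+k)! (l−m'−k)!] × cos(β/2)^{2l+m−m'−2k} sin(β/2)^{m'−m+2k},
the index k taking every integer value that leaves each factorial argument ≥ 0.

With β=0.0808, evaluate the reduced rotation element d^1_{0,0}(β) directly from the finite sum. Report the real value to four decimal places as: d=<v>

d=0.9967

d^1_{0,0}(β=0.0808) via Wigner's sum:
c=cos(0.0808/2)=0.999184, s=sin(0.0808/2)=0.040389; N=√[1·1·1·1]=1.000000
k∈{0,1} keeps every argument non-negative
  k=0: (−1)^0·1.0000/(1)·0.9992^2·0.0404^0 = +0.998369
  k=1: (−1)^1·1.0000/(1)·0.9992^0·0.0404^2 = -0.001631
d^1_{0,0}(0.0808) = +0.998369 -0.001631 = +0.996737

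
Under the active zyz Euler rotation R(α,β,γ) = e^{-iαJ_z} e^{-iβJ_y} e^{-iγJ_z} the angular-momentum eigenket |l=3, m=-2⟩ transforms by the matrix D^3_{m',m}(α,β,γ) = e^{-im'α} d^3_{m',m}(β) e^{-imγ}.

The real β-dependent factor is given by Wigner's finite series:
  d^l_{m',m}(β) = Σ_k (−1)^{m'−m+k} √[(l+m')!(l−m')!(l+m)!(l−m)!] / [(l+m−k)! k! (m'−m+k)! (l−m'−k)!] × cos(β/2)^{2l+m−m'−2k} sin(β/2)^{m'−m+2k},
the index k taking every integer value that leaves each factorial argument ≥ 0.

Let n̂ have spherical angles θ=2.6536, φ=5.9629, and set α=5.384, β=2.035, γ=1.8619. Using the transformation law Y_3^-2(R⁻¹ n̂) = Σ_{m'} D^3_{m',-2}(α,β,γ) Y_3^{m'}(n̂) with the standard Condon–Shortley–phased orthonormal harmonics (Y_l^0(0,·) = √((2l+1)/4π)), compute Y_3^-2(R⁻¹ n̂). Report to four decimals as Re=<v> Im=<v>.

Need the full column D^3_{m',-2} for m'=−3..3 at α=5.384, β=2.035, γ=1.8619.
cos(β/2)=0.525495, sin(β/2)=0.850797
d^3_{-3,-2}: single k=1 term ⇒ +0.083511;  D = +0.043262+0.071432i
d^3_{-2,-2}: k∈[0..1] ⇒ +0.021058 -0.275991 = -0.254933;  D = +0.088525-0.239070i
d^3_{-1,-2}: k∈[0..1] ⇒ -0.107812 +0.565213 = +0.457401;  D = -0.434614+0.142570i
d^3_{0,-2}: k∈[0..1] ⇒ +0.302333 -0.792503 = -0.490170;  D = +0.409415+0.269529i
d^3_{1,-2}: k∈[0..1] ⇒ -0.565213 +0.740795 = +0.175581;  D = -0.015677-0.174880i
d^3_{2,-2}: k∈[0..1] ⇒ +0.723453 -0.379276 = +0.344177;  D = +0.249231-0.237364i
d^3_{3,-2}: single k=0 term ⇒ -0.573817;  D = -0.568348-0.079033i
Y_3^{m'}(θ=2.6536,φ=5.9629) and Σ D·Y over m':
  (+0.0433+0.0714i)·(+0.0246+0.0352i)  (+0.0885-0.2391i)·(-0.1591-0.1186i)  (-0.4346+0.1426i)·(+0.4172+0.1384i)  (+0.4094+0.2695i)·(-0.2969+0.0000i)  (-0.0157-0.1749i)·(-0.4172+0.1384i)  (+0.2492-0.2374i)·(-0.1591+0.1186i)  (-0.5683-0.0790i)·(-0.0246+0.0352i)
Y_3^-2(R⁻¹ n̂) = -0.330489+0.070146i

Re=-0.3305 Im=0.0701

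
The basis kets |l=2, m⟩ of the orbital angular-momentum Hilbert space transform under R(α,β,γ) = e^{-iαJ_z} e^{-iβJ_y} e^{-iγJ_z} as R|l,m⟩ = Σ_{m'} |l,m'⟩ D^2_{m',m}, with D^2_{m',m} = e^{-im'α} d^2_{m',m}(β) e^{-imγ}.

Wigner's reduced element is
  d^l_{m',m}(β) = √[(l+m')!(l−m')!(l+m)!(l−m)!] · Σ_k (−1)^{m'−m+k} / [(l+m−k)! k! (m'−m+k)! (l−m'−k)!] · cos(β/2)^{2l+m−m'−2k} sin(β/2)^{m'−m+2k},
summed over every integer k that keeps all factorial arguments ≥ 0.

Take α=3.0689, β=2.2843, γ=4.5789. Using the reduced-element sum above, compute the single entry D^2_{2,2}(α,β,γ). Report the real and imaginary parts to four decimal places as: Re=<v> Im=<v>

First d^2_{2,2}(β=2.2843), then the phase factors e^{-i(2)α} and e^{-i(2)γ}:
c=cos(2.2843/2)=0.415640, s=sin(2.2843/2)=0.909529; N=√[24·1·24·1]=24.000000
k∈{0} keeps every argument non-negative
  k=0: (−1)^0·24.0000/(24)·0.4156^4·0.9095^0 = +0.029845
d^2_{2,2}(2.2843) = +0.029845
Attach z-rotation phases: D = e^{-i(2)(3.0689)}·(+0.029845)·e^{-i(2)(4.5789)} = -0.027343-0.011961i

Re=-0.0273 Im=-0.0120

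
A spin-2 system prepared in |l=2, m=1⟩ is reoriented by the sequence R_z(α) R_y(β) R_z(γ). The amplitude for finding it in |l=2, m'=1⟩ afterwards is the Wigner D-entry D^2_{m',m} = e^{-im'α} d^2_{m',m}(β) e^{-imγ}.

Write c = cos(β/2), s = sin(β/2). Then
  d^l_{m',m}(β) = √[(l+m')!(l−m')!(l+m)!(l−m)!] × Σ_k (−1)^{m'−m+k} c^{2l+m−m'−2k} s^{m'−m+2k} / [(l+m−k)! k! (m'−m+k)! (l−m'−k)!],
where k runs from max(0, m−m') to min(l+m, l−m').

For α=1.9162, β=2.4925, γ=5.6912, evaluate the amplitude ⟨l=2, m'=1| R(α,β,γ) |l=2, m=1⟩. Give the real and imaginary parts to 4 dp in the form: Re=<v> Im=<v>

Re=-0.0644 Im=0.2557

D^2_{1,1}(1.9162,2.4925,5.6912) = e^{-i·1·1.9162}·d^2_{1,1}(2.4925)·e^{-i·1·5.6912}. Compute d first:
c=cos(2.4925/2)=0.318879, s=sin(2.4925/2)=0.947795; N=√[6·1·6·1]=6.000000
Admissible k: 0..1 (factorial args all ≥0)
  k=0: (−1)^0·6.0000/(6)·0.3189^4·0.9478^0 = +0.010340
  k=1: (−1)^1·6.0000/(2)·0.3189^2·0.9478^2 = -0.274032
d^2_{1,1}(2.4925) = +0.010340 -0.274032 = -0.263693
D = (-0.338577-0.940939i)·(-0.263693)·(+0.829834+0.558010i) = -0.064365+0.255717i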